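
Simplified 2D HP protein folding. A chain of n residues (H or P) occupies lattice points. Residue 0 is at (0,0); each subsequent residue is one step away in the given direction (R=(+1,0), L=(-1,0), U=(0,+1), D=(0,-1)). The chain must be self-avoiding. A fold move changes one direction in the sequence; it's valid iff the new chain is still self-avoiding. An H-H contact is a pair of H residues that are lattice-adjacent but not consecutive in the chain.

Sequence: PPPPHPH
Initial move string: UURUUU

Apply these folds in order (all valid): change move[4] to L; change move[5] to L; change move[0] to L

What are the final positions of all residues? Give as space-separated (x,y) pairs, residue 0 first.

Answer: (0,0) (-1,0) (-1,1) (0,1) (0,2) (-1,2) (-2,2)

Derivation:
Initial moves: UURUUU
Fold: move[4]->L => UURULU (positions: [(0, 0), (0, 1), (0, 2), (1, 2), (1, 3), (0, 3), (0, 4)])
Fold: move[5]->L => UURULL (positions: [(0, 0), (0, 1), (0, 2), (1, 2), (1, 3), (0, 3), (-1, 3)])
Fold: move[0]->L => LURULL (positions: [(0, 0), (-1, 0), (-1, 1), (0, 1), (0, 2), (-1, 2), (-2, 2)])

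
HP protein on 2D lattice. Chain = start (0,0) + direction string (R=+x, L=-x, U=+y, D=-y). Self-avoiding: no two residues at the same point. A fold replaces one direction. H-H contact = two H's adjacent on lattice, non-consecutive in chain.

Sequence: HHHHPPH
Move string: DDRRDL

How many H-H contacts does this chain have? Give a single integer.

Positions: [(0, 0), (0, -1), (0, -2), (1, -2), (2, -2), (2, -3), (1, -3)]
H-H contact: residue 3 @(1,-2) - residue 6 @(1, -3)

Answer: 1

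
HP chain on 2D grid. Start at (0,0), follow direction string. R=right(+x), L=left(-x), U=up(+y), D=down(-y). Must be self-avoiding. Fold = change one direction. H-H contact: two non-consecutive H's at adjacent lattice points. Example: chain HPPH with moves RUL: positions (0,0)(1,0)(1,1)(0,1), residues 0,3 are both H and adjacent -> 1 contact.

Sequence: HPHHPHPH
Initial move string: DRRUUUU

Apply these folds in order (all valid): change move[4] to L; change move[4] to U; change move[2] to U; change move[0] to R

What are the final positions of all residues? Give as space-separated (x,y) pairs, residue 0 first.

Initial moves: DRRUUUU
Fold: move[4]->L => DRRULUU (positions: [(0, 0), (0, -1), (1, -1), (2, -1), (2, 0), (1, 0), (1, 1), (1, 2)])
Fold: move[4]->U => DRRUUUU (positions: [(0, 0), (0, -1), (1, -1), (2, -1), (2, 0), (2, 1), (2, 2), (2, 3)])
Fold: move[2]->U => DRUUUUU (positions: [(0, 0), (0, -1), (1, -1), (1, 0), (1, 1), (1, 2), (1, 3), (1, 4)])
Fold: move[0]->R => RRUUUUU (positions: [(0, 0), (1, 0), (2, 0), (2, 1), (2, 2), (2, 3), (2, 4), (2, 5)])

Answer: (0,0) (1,0) (2,0) (2,1) (2,2) (2,3) (2,4) (2,5)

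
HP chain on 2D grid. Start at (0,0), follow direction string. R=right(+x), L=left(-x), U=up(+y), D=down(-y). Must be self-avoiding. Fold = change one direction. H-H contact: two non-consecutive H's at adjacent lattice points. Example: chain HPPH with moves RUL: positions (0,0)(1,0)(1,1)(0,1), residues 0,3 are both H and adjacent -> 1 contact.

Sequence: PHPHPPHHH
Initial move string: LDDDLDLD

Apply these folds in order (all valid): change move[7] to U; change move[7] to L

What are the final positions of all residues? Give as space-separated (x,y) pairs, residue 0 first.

Initial moves: LDDDLDLD
Fold: move[7]->U => LDDDLDLU (positions: [(0, 0), (-1, 0), (-1, -1), (-1, -2), (-1, -3), (-2, -3), (-2, -4), (-3, -4), (-3, -3)])
Fold: move[7]->L => LDDDLDLL (positions: [(0, 0), (-1, 0), (-1, -1), (-1, -2), (-1, -3), (-2, -3), (-2, -4), (-3, -4), (-4, -4)])

Answer: (0,0) (-1,0) (-1,-1) (-1,-2) (-1,-3) (-2,-3) (-2,-4) (-3,-4) (-4,-4)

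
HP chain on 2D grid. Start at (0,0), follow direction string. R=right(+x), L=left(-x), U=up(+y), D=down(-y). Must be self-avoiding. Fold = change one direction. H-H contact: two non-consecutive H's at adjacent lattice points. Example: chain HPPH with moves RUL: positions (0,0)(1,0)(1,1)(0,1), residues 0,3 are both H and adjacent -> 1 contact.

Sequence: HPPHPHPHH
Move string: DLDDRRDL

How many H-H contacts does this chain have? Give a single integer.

Answer: 1

Derivation:
Positions: [(0, 0), (0, -1), (-1, -1), (-1, -2), (-1, -3), (0, -3), (1, -3), (1, -4), (0, -4)]
H-H contact: residue 5 @(0,-3) - residue 8 @(0, -4)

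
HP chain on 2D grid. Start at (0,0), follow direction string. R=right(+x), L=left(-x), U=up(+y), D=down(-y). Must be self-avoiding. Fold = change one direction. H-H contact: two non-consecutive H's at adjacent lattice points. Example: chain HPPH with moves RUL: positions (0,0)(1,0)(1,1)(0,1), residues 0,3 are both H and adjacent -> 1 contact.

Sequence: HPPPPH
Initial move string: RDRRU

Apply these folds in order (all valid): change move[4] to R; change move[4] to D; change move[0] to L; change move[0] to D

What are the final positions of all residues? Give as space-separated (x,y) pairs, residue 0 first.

Initial moves: RDRRU
Fold: move[4]->R => RDRRR (positions: [(0, 0), (1, 0), (1, -1), (2, -1), (3, -1), (4, -1)])
Fold: move[4]->D => RDRRD (positions: [(0, 0), (1, 0), (1, -1), (2, -1), (3, -1), (3, -2)])
Fold: move[0]->L => LDRRD (positions: [(0, 0), (-1, 0), (-1, -1), (0, -1), (1, -1), (1, -2)])
Fold: move[0]->D => DDRRD (positions: [(0, 0), (0, -1), (0, -2), (1, -2), (2, -2), (2, -3)])

Answer: (0,0) (0,-1) (0,-2) (1,-2) (2,-2) (2,-3)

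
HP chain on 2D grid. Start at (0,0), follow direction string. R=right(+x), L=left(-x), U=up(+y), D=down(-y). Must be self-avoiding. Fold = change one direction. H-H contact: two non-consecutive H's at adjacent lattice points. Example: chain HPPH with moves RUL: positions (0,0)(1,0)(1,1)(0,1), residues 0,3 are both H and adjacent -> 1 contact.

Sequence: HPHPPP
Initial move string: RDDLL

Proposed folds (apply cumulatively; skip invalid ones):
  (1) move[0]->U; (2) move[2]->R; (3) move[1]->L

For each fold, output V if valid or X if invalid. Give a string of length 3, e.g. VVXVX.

Initial: RDDLL -> [(0, 0), (1, 0), (1, -1), (1, -2), (0, -2), (-1, -2)]
Fold 1: move[0]->U => UDDLL INVALID (collision), skipped
Fold 2: move[2]->R => RDRLL INVALID (collision), skipped
Fold 3: move[1]->L => RLDLL INVALID (collision), skipped

Answer: XXX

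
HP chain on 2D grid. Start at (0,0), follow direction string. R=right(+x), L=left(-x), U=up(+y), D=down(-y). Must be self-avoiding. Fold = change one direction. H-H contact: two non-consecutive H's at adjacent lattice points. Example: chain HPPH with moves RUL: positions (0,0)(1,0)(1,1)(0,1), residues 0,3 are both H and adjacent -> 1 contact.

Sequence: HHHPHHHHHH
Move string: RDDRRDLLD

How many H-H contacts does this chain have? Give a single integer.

Answer: 1

Derivation:
Positions: [(0, 0), (1, 0), (1, -1), (1, -2), (2, -2), (3, -2), (3, -3), (2, -3), (1, -3), (1, -4)]
H-H contact: residue 4 @(2,-2) - residue 7 @(2, -3)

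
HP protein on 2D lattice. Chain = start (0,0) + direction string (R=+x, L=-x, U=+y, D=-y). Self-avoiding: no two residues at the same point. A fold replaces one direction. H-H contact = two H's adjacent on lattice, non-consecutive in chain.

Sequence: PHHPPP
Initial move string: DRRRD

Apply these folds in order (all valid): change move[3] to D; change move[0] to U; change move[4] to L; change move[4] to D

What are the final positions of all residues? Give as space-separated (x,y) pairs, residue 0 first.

Initial moves: DRRRD
Fold: move[3]->D => DRRDD (positions: [(0, 0), (0, -1), (1, -1), (2, -1), (2, -2), (2, -3)])
Fold: move[0]->U => URRDD (positions: [(0, 0), (0, 1), (1, 1), (2, 1), (2, 0), (2, -1)])
Fold: move[4]->L => URRDL (positions: [(0, 0), (0, 1), (1, 1), (2, 1), (2, 0), (1, 0)])
Fold: move[4]->D => URRDD (positions: [(0, 0), (0, 1), (1, 1), (2, 1), (2, 0), (2, -1)])

Answer: (0,0) (0,1) (1,1) (2,1) (2,0) (2,-1)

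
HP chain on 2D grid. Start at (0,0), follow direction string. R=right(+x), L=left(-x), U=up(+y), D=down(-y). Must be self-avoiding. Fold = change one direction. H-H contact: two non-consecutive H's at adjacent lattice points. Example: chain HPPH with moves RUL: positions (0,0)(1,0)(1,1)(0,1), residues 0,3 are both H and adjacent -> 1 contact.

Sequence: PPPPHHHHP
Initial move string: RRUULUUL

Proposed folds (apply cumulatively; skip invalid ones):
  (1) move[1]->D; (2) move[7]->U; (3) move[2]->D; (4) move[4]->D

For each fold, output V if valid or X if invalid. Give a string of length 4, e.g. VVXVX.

Answer: XVXX

Derivation:
Initial: RRUULUUL -> [(0, 0), (1, 0), (2, 0), (2, 1), (2, 2), (1, 2), (1, 3), (1, 4), (0, 4)]
Fold 1: move[1]->D => RDUULUUL INVALID (collision), skipped
Fold 2: move[7]->U => RRUULUUU VALID
Fold 3: move[2]->D => RRDULUUU INVALID (collision), skipped
Fold 4: move[4]->D => RRUUDUUU INVALID (collision), skipped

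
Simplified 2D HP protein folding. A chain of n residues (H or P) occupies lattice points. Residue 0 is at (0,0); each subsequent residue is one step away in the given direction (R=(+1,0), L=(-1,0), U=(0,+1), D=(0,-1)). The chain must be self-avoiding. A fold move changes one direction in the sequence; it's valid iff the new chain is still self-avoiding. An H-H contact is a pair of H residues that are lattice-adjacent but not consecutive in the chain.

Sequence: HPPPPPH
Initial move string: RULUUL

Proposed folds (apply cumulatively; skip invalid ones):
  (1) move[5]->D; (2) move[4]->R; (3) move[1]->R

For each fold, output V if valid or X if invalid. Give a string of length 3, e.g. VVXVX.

Answer: XXX

Derivation:
Initial: RULUUL -> [(0, 0), (1, 0), (1, 1), (0, 1), (0, 2), (0, 3), (-1, 3)]
Fold 1: move[5]->D => RULUUD INVALID (collision), skipped
Fold 2: move[4]->R => RULURL INVALID (collision), skipped
Fold 3: move[1]->R => RRLUUL INVALID (collision), skipped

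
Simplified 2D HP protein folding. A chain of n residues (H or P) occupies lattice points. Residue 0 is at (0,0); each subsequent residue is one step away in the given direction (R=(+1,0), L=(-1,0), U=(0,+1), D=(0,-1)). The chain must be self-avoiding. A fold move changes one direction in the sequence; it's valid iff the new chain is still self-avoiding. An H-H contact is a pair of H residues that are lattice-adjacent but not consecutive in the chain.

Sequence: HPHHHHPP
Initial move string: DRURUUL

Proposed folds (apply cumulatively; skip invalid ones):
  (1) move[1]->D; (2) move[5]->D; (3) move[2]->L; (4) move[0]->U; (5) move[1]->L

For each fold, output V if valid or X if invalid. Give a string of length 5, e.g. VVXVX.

Answer: XXXVV

Derivation:
Initial: DRURUUL -> [(0, 0), (0, -1), (1, -1), (1, 0), (2, 0), (2, 1), (2, 2), (1, 2)]
Fold 1: move[1]->D => DDURUUL INVALID (collision), skipped
Fold 2: move[5]->D => DRURUDL INVALID (collision), skipped
Fold 3: move[2]->L => DRLRUUL INVALID (collision), skipped
Fold 4: move[0]->U => URURUUL VALID
Fold 5: move[1]->L => ULURUUL VALID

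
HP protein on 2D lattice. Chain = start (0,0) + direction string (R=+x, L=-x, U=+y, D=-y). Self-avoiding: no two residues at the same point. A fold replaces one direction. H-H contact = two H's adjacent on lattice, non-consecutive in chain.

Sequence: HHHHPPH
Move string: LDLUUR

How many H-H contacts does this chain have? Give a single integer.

Answer: 1

Derivation:
Positions: [(0, 0), (-1, 0), (-1, -1), (-2, -1), (-2, 0), (-2, 1), (-1, 1)]
H-H contact: residue 1 @(-1,0) - residue 6 @(-1, 1)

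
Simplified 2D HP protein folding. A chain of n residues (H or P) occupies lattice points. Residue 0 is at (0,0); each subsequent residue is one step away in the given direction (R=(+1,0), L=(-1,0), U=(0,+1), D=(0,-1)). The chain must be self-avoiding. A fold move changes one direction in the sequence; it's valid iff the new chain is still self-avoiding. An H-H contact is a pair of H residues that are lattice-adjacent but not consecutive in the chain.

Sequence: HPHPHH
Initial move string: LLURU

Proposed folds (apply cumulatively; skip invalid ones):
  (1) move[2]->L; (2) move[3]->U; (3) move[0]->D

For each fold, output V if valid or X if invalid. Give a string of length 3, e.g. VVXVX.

Initial: LLURU -> [(0, 0), (-1, 0), (-2, 0), (-2, 1), (-1, 1), (-1, 2)]
Fold 1: move[2]->L => LLLRU INVALID (collision), skipped
Fold 2: move[3]->U => LLUUU VALID
Fold 3: move[0]->D => DLUUU VALID

Answer: XVV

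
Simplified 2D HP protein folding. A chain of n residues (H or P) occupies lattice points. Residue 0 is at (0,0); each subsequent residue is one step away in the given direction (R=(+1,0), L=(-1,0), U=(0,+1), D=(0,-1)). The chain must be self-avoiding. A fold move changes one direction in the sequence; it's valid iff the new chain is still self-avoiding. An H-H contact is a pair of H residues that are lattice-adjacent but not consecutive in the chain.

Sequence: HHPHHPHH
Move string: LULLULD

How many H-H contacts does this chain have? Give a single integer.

Answer: 1

Derivation:
Positions: [(0, 0), (-1, 0), (-1, 1), (-2, 1), (-3, 1), (-3, 2), (-4, 2), (-4, 1)]
H-H contact: residue 4 @(-3,1) - residue 7 @(-4, 1)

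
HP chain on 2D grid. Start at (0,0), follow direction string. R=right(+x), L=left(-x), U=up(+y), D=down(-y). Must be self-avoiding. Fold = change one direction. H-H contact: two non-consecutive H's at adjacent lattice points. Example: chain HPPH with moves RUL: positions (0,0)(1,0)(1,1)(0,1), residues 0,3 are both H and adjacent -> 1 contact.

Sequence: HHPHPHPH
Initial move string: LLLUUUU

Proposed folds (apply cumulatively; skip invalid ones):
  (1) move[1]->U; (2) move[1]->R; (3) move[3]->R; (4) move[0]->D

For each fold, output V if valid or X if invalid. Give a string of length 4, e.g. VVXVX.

Answer: VXXX

Derivation:
Initial: LLLUUUU -> [(0, 0), (-1, 0), (-2, 0), (-3, 0), (-3, 1), (-3, 2), (-3, 3), (-3, 4)]
Fold 1: move[1]->U => LULUUUU VALID
Fold 2: move[1]->R => LRLUUUU INVALID (collision), skipped
Fold 3: move[3]->R => LULRUUU INVALID (collision), skipped
Fold 4: move[0]->D => DULUUUU INVALID (collision), skipped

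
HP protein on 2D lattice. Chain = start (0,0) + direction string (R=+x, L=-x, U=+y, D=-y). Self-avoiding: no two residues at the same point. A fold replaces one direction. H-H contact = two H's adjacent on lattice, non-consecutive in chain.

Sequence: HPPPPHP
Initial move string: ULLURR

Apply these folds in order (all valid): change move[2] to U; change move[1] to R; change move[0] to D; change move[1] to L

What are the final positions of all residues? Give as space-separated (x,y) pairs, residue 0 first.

Answer: (0,0) (0,-1) (-1,-1) (-1,0) (-1,1) (0,1) (1,1)

Derivation:
Initial moves: ULLURR
Fold: move[2]->U => ULUURR (positions: [(0, 0), (0, 1), (-1, 1), (-1, 2), (-1, 3), (0, 3), (1, 3)])
Fold: move[1]->R => URUURR (positions: [(0, 0), (0, 1), (1, 1), (1, 2), (1, 3), (2, 3), (3, 3)])
Fold: move[0]->D => DRUURR (positions: [(0, 0), (0, -1), (1, -1), (1, 0), (1, 1), (2, 1), (3, 1)])
Fold: move[1]->L => DLUURR (positions: [(0, 0), (0, -1), (-1, -1), (-1, 0), (-1, 1), (0, 1), (1, 1)])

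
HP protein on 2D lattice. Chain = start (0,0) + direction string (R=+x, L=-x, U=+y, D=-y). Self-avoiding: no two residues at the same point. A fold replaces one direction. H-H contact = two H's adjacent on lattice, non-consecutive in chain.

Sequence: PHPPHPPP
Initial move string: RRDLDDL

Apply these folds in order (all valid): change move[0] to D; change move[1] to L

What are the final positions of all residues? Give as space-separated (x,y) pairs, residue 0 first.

Answer: (0,0) (0,-1) (-1,-1) (-1,-2) (-2,-2) (-2,-3) (-2,-4) (-3,-4)

Derivation:
Initial moves: RRDLDDL
Fold: move[0]->D => DRDLDDL (positions: [(0, 0), (0, -1), (1, -1), (1, -2), (0, -2), (0, -3), (0, -4), (-1, -4)])
Fold: move[1]->L => DLDLDDL (positions: [(0, 0), (0, -1), (-1, -1), (-1, -2), (-2, -2), (-2, -3), (-2, -4), (-3, -4)])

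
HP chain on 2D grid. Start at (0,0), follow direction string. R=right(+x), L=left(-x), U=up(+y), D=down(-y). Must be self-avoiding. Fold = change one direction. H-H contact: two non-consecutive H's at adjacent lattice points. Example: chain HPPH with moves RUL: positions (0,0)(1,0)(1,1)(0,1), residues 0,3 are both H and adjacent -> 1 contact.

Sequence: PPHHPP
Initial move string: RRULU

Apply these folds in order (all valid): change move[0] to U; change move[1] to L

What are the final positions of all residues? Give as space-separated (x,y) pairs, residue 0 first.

Answer: (0,0) (0,1) (-1,1) (-1,2) (-2,2) (-2,3)

Derivation:
Initial moves: RRULU
Fold: move[0]->U => URULU (positions: [(0, 0), (0, 1), (1, 1), (1, 2), (0, 2), (0, 3)])
Fold: move[1]->L => ULULU (positions: [(0, 0), (0, 1), (-1, 1), (-1, 2), (-2, 2), (-2, 3)])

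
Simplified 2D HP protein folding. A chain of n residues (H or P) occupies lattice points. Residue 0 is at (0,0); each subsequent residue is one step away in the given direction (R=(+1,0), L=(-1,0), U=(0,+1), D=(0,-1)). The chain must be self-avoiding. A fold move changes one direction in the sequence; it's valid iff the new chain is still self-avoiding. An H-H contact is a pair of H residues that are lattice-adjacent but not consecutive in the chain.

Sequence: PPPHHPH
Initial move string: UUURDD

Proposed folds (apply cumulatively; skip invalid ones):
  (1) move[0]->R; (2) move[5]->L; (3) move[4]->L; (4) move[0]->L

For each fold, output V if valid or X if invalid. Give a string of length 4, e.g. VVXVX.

Initial: UUURDD -> [(0, 0), (0, 1), (0, 2), (0, 3), (1, 3), (1, 2), (1, 1)]
Fold 1: move[0]->R => RUURDD VALID
Fold 2: move[5]->L => RUURDL INVALID (collision), skipped
Fold 3: move[4]->L => RUURLD INVALID (collision), skipped
Fold 4: move[0]->L => LUURDD INVALID (collision), skipped

Answer: VXXX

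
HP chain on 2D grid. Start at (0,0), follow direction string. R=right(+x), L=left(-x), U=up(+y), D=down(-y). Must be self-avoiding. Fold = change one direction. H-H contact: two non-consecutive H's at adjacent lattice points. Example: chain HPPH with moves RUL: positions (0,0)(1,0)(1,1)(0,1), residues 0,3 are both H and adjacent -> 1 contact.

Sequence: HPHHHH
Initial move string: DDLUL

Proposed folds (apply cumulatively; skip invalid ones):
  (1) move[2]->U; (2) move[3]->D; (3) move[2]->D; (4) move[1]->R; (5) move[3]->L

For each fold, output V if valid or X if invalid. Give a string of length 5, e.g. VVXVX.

Initial: DDLUL -> [(0, 0), (0, -1), (0, -2), (-1, -2), (-1, -1), (-2, -1)]
Fold 1: move[2]->U => DDUUL INVALID (collision), skipped
Fold 2: move[3]->D => DDLDL VALID
Fold 3: move[2]->D => DDDDL VALID
Fold 4: move[1]->R => DRDDL VALID
Fold 5: move[3]->L => DRDLL VALID

Answer: XVVVV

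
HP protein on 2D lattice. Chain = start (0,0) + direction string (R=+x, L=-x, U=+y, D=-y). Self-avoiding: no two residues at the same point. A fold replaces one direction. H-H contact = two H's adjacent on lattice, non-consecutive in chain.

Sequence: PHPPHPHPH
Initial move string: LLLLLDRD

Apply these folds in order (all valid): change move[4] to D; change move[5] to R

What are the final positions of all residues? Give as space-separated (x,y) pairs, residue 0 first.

Initial moves: LLLLLDRD
Fold: move[4]->D => LLLLDDRD (positions: [(0, 0), (-1, 0), (-2, 0), (-3, 0), (-4, 0), (-4, -1), (-4, -2), (-3, -2), (-3, -3)])
Fold: move[5]->R => LLLLDRRD (positions: [(0, 0), (-1, 0), (-2, 0), (-3, 0), (-4, 0), (-4, -1), (-3, -1), (-2, -1), (-2, -2)])

Answer: (0,0) (-1,0) (-2,0) (-3,0) (-4,0) (-4,-1) (-3,-1) (-2,-1) (-2,-2)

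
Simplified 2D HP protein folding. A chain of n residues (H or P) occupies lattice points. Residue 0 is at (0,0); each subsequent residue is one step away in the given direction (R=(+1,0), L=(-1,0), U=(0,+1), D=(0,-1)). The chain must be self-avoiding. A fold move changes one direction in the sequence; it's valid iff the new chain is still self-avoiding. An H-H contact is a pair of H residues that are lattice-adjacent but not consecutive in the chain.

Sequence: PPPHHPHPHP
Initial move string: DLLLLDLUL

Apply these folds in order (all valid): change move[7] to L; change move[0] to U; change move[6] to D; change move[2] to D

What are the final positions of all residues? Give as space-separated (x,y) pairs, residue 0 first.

Initial moves: DLLLLDLUL
Fold: move[7]->L => DLLLLDLLL (positions: [(0, 0), (0, -1), (-1, -1), (-2, -1), (-3, -1), (-4, -1), (-4, -2), (-5, -2), (-6, -2), (-7, -2)])
Fold: move[0]->U => ULLLLDLLL (positions: [(0, 0), (0, 1), (-1, 1), (-2, 1), (-3, 1), (-4, 1), (-4, 0), (-5, 0), (-6, 0), (-7, 0)])
Fold: move[6]->D => ULLLLDDLL (positions: [(0, 0), (0, 1), (-1, 1), (-2, 1), (-3, 1), (-4, 1), (-4, 0), (-4, -1), (-5, -1), (-6, -1)])
Fold: move[2]->D => ULDLLDDLL (positions: [(0, 0), (0, 1), (-1, 1), (-1, 0), (-2, 0), (-3, 0), (-3, -1), (-3, -2), (-4, -2), (-5, -2)])

Answer: (0,0) (0,1) (-1,1) (-1,0) (-2,0) (-3,0) (-3,-1) (-3,-2) (-4,-2) (-5,-2)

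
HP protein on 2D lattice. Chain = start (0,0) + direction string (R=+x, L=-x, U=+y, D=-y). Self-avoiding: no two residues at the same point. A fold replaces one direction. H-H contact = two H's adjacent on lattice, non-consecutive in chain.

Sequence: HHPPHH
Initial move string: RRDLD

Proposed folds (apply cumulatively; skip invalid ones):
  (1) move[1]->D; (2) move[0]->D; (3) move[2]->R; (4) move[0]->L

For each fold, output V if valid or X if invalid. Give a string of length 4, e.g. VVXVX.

Initial: RRDLD -> [(0, 0), (1, 0), (2, 0), (2, -1), (1, -1), (1, -2)]
Fold 1: move[1]->D => RDDLD VALID
Fold 2: move[0]->D => DDDLD VALID
Fold 3: move[2]->R => DDRLD INVALID (collision), skipped
Fold 4: move[0]->L => LDDLD VALID

Answer: VVXV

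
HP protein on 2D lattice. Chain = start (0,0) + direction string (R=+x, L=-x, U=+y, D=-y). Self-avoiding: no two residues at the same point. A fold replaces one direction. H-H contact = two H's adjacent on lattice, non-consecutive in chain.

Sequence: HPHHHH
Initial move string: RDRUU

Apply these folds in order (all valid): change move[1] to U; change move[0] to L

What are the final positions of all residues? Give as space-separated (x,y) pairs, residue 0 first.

Initial moves: RDRUU
Fold: move[1]->U => RURUU (positions: [(0, 0), (1, 0), (1, 1), (2, 1), (2, 2), (2, 3)])
Fold: move[0]->L => LURUU (positions: [(0, 0), (-1, 0), (-1, 1), (0, 1), (0, 2), (0, 3)])

Answer: (0,0) (-1,0) (-1,1) (0,1) (0,2) (0,3)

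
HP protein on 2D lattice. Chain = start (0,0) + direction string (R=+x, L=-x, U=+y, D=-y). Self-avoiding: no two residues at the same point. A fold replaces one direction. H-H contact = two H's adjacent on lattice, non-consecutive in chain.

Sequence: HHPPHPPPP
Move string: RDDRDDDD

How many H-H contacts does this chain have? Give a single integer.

Positions: [(0, 0), (1, 0), (1, -1), (1, -2), (2, -2), (2, -3), (2, -4), (2, -5), (2, -6)]
No H-H contacts found.

Answer: 0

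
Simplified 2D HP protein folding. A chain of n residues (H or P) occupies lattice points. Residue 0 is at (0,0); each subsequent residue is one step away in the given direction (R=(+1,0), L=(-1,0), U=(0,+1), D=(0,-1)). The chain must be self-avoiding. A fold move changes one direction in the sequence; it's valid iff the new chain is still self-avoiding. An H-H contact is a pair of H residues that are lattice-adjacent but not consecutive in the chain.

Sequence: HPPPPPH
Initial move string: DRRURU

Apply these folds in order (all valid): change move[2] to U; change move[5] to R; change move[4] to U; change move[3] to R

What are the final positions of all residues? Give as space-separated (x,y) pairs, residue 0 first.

Answer: (0,0) (0,-1) (1,-1) (1,0) (2,0) (2,1) (3,1)

Derivation:
Initial moves: DRRURU
Fold: move[2]->U => DRUURU (positions: [(0, 0), (0, -1), (1, -1), (1, 0), (1, 1), (2, 1), (2, 2)])
Fold: move[5]->R => DRUURR (positions: [(0, 0), (0, -1), (1, -1), (1, 0), (1, 1), (2, 1), (3, 1)])
Fold: move[4]->U => DRUUUR (positions: [(0, 0), (0, -1), (1, -1), (1, 0), (1, 1), (1, 2), (2, 2)])
Fold: move[3]->R => DRURUR (positions: [(0, 0), (0, -1), (1, -1), (1, 0), (2, 0), (2, 1), (3, 1)])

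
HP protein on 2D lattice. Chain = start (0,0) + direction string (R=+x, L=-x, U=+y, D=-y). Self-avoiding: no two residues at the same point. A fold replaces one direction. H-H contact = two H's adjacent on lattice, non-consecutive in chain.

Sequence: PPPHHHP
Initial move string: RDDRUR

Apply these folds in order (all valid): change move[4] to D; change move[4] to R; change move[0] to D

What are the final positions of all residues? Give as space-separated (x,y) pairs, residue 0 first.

Initial moves: RDDRUR
Fold: move[4]->D => RDDRDR (positions: [(0, 0), (1, 0), (1, -1), (1, -2), (2, -2), (2, -3), (3, -3)])
Fold: move[4]->R => RDDRRR (positions: [(0, 0), (1, 0), (1, -1), (1, -2), (2, -2), (3, -2), (4, -2)])
Fold: move[0]->D => DDDRRR (positions: [(0, 0), (0, -1), (0, -2), (0, -3), (1, -3), (2, -3), (3, -3)])

Answer: (0,0) (0,-1) (0,-2) (0,-3) (1,-3) (2,-3) (3,-3)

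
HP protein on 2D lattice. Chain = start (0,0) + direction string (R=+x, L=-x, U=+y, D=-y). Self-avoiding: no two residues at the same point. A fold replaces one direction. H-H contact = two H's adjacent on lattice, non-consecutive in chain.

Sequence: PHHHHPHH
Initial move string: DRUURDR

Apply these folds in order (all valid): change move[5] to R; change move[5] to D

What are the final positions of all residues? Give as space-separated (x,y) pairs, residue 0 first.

Answer: (0,0) (0,-1) (1,-1) (1,0) (1,1) (2,1) (2,0) (3,0)

Derivation:
Initial moves: DRUURDR
Fold: move[5]->R => DRUURRR (positions: [(0, 0), (0, -1), (1, -1), (1, 0), (1, 1), (2, 1), (3, 1), (4, 1)])
Fold: move[5]->D => DRUURDR (positions: [(0, 0), (0, -1), (1, -1), (1, 0), (1, 1), (2, 1), (2, 0), (3, 0)])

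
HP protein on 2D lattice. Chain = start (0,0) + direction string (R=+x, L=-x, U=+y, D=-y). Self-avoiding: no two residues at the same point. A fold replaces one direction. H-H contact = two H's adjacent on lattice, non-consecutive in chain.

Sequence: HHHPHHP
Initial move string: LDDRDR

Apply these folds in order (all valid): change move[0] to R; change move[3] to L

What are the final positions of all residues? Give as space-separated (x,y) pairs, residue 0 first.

Initial moves: LDDRDR
Fold: move[0]->R => RDDRDR (positions: [(0, 0), (1, 0), (1, -1), (1, -2), (2, -2), (2, -3), (3, -3)])
Fold: move[3]->L => RDDLDR (positions: [(0, 0), (1, 0), (1, -1), (1, -2), (0, -2), (0, -3), (1, -3)])

Answer: (0,0) (1,0) (1,-1) (1,-2) (0,-2) (0,-3) (1,-3)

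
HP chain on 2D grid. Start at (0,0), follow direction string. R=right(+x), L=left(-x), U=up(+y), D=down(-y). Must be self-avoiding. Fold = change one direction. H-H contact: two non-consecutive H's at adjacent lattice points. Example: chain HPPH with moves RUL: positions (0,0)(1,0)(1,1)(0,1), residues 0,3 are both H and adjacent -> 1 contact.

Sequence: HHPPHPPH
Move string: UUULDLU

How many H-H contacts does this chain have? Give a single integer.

Positions: [(0, 0), (0, 1), (0, 2), (0, 3), (-1, 3), (-1, 2), (-2, 2), (-2, 3)]
H-H contact: residue 4 @(-1,3) - residue 7 @(-2, 3)

Answer: 1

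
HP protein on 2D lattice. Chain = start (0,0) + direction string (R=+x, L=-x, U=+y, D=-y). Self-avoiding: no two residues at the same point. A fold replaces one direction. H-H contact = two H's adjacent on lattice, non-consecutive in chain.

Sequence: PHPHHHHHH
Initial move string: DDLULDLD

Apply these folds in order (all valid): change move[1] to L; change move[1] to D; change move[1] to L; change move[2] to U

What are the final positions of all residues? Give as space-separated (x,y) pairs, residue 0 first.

Initial moves: DDLULDLD
Fold: move[1]->L => DLLULDLD (positions: [(0, 0), (0, -1), (-1, -1), (-2, -1), (-2, 0), (-3, 0), (-3, -1), (-4, -1), (-4, -2)])
Fold: move[1]->D => DDLULDLD (positions: [(0, 0), (0, -1), (0, -2), (-1, -2), (-1, -1), (-2, -1), (-2, -2), (-3, -2), (-3, -3)])
Fold: move[1]->L => DLLULDLD (positions: [(0, 0), (0, -1), (-1, -1), (-2, -1), (-2, 0), (-3, 0), (-3, -1), (-4, -1), (-4, -2)])
Fold: move[2]->U => DLUULDLD (positions: [(0, 0), (0, -1), (-1, -1), (-1, 0), (-1, 1), (-2, 1), (-2, 0), (-3, 0), (-3, -1)])

Answer: (0,0) (0,-1) (-1,-1) (-1,0) (-1,1) (-2,1) (-2,0) (-3,0) (-3,-1)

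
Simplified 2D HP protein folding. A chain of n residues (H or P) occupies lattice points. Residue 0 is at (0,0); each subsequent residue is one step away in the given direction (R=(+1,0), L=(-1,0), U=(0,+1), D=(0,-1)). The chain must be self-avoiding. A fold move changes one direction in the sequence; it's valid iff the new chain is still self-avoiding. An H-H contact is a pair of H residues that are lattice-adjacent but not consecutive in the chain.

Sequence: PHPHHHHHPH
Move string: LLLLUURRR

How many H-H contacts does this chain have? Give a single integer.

Answer: 0

Derivation:
Positions: [(0, 0), (-1, 0), (-2, 0), (-3, 0), (-4, 0), (-4, 1), (-4, 2), (-3, 2), (-2, 2), (-1, 2)]
No H-H contacts found.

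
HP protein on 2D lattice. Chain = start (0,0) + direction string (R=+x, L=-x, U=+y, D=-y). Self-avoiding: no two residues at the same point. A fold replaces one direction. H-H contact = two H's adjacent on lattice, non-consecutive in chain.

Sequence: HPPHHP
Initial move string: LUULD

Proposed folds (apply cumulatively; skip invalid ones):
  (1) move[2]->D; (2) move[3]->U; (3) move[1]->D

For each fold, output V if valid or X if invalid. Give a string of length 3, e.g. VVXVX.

Answer: XXX

Derivation:
Initial: LUULD -> [(0, 0), (-1, 0), (-1, 1), (-1, 2), (-2, 2), (-2, 1)]
Fold 1: move[2]->D => LUDLD INVALID (collision), skipped
Fold 2: move[3]->U => LUUUD INVALID (collision), skipped
Fold 3: move[1]->D => LDULD INVALID (collision), skipped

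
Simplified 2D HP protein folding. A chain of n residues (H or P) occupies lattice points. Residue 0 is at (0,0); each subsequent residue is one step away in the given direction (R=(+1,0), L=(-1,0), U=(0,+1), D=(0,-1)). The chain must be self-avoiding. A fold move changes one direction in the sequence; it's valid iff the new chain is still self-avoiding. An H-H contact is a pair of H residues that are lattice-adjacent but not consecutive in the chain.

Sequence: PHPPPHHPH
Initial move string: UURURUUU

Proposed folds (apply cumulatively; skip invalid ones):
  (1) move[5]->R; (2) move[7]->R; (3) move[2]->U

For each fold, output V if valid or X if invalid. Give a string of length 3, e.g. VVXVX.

Answer: VVV

Derivation:
Initial: UURURUUU -> [(0, 0), (0, 1), (0, 2), (1, 2), (1, 3), (2, 3), (2, 4), (2, 5), (2, 6)]
Fold 1: move[5]->R => UURURRUU VALID
Fold 2: move[7]->R => UURURRUR VALID
Fold 3: move[2]->U => UUUURRUR VALID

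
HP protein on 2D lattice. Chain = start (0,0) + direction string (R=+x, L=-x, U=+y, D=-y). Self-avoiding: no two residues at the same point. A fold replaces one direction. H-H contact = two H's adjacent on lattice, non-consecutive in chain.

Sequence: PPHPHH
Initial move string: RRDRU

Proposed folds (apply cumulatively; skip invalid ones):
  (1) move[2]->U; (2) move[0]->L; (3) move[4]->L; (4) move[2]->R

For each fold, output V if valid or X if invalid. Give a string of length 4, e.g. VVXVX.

Answer: VXXV

Derivation:
Initial: RRDRU -> [(0, 0), (1, 0), (2, 0), (2, -1), (3, -1), (3, 0)]
Fold 1: move[2]->U => RRURU VALID
Fold 2: move[0]->L => LRURU INVALID (collision), skipped
Fold 3: move[4]->L => RRURL INVALID (collision), skipped
Fold 4: move[2]->R => RRRRU VALID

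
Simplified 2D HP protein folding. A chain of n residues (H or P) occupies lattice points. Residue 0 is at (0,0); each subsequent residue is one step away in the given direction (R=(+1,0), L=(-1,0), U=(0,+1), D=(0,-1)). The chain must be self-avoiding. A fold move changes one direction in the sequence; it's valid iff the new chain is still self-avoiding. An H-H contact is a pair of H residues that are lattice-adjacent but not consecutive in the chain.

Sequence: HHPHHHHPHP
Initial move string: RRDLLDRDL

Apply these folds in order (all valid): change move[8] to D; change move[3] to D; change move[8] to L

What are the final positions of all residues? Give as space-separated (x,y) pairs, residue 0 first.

Initial moves: RRDLLDRDL
Fold: move[8]->D => RRDLLDRDD (positions: [(0, 0), (1, 0), (2, 0), (2, -1), (1, -1), (0, -1), (0, -2), (1, -2), (1, -3), (1, -4)])
Fold: move[3]->D => RRDDLDRDD (positions: [(0, 0), (1, 0), (2, 0), (2, -1), (2, -2), (1, -2), (1, -3), (2, -3), (2, -4), (2, -5)])
Fold: move[8]->L => RRDDLDRDL (positions: [(0, 0), (1, 0), (2, 0), (2, -1), (2, -2), (1, -2), (1, -3), (2, -3), (2, -4), (1, -4)])

Answer: (0,0) (1,0) (2,0) (2,-1) (2,-2) (1,-2) (1,-3) (2,-3) (2,-4) (1,-4)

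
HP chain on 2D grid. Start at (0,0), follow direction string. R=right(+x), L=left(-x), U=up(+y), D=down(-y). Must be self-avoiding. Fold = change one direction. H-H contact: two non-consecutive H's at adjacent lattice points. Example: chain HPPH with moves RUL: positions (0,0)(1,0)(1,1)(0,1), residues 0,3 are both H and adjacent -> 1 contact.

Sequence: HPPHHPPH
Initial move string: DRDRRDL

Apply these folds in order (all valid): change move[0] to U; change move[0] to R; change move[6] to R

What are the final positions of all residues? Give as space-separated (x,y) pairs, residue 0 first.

Answer: (0,0) (1,0) (2,0) (2,-1) (3,-1) (4,-1) (4,-2) (5,-2)

Derivation:
Initial moves: DRDRRDL
Fold: move[0]->U => URDRRDL (positions: [(0, 0), (0, 1), (1, 1), (1, 0), (2, 0), (3, 0), (3, -1), (2, -1)])
Fold: move[0]->R => RRDRRDL (positions: [(0, 0), (1, 0), (2, 0), (2, -1), (3, -1), (4, -1), (4, -2), (3, -2)])
Fold: move[6]->R => RRDRRDR (positions: [(0, 0), (1, 0), (2, 0), (2, -1), (3, -1), (4, -1), (4, -2), (5, -2)])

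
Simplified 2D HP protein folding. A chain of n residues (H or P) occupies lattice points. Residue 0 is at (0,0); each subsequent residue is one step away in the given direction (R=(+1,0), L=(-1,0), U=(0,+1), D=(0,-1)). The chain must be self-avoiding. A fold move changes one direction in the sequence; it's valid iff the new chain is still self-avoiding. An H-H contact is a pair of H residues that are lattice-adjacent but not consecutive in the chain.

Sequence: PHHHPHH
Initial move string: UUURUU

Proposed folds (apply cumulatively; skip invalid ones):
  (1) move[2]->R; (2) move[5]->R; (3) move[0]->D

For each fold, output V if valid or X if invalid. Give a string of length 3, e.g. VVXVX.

Answer: VVX

Derivation:
Initial: UUURUU -> [(0, 0), (0, 1), (0, 2), (0, 3), (1, 3), (1, 4), (1, 5)]
Fold 1: move[2]->R => UURRUU VALID
Fold 2: move[5]->R => UURRUR VALID
Fold 3: move[0]->D => DURRUR INVALID (collision), skipped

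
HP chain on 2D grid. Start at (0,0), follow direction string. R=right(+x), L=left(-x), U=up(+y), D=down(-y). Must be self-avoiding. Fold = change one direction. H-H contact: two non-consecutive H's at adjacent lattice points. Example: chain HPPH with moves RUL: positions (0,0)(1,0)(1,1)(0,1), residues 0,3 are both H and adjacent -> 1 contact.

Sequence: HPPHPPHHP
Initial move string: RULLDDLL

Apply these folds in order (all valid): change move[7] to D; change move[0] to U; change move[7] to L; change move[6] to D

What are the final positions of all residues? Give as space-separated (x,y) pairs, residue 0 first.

Answer: (0,0) (0,1) (0,2) (-1,2) (-2,2) (-2,1) (-2,0) (-2,-1) (-3,-1)

Derivation:
Initial moves: RULLDDLL
Fold: move[7]->D => RULLDDLD (positions: [(0, 0), (1, 0), (1, 1), (0, 1), (-1, 1), (-1, 0), (-1, -1), (-2, -1), (-2, -2)])
Fold: move[0]->U => UULLDDLD (positions: [(0, 0), (0, 1), (0, 2), (-1, 2), (-2, 2), (-2, 1), (-2, 0), (-3, 0), (-3, -1)])
Fold: move[7]->L => UULLDDLL (positions: [(0, 0), (0, 1), (0, 2), (-1, 2), (-2, 2), (-2, 1), (-2, 0), (-3, 0), (-4, 0)])
Fold: move[6]->D => UULLDDDL (positions: [(0, 0), (0, 1), (0, 2), (-1, 2), (-2, 2), (-2, 1), (-2, 0), (-2, -1), (-3, -1)])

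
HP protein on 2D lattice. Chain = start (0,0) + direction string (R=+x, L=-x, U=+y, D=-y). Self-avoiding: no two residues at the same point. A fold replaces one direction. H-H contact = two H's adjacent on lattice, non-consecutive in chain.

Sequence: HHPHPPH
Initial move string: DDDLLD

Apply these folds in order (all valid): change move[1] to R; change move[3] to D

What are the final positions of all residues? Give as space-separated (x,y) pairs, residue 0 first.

Answer: (0,0) (0,-1) (1,-1) (1,-2) (1,-3) (0,-3) (0,-4)

Derivation:
Initial moves: DDDLLD
Fold: move[1]->R => DRDLLD (positions: [(0, 0), (0, -1), (1, -1), (1, -2), (0, -2), (-1, -2), (-1, -3)])
Fold: move[3]->D => DRDDLD (positions: [(0, 0), (0, -1), (1, -1), (1, -2), (1, -3), (0, -3), (0, -4)])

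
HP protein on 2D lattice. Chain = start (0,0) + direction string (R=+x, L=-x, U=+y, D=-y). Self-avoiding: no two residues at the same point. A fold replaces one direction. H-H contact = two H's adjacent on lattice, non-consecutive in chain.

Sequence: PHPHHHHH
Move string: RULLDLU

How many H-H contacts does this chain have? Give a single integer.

Positions: [(0, 0), (1, 0), (1, 1), (0, 1), (-1, 1), (-1, 0), (-2, 0), (-2, 1)]
H-H contact: residue 4 @(-1,1) - residue 7 @(-2, 1)

Answer: 1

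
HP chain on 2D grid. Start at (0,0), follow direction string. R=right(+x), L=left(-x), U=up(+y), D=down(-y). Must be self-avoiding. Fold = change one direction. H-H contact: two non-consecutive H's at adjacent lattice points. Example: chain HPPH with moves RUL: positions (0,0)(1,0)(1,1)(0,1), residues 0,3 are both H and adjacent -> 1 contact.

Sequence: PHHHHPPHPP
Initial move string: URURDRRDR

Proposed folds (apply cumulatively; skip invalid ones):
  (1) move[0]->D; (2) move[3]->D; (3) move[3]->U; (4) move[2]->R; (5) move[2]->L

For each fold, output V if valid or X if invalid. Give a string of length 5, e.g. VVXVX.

Initial: URURDRRDR -> [(0, 0), (0, 1), (1, 1), (1, 2), (2, 2), (2, 1), (3, 1), (4, 1), (4, 0), (5, 0)]
Fold 1: move[0]->D => DRURDRRDR VALID
Fold 2: move[3]->D => DRUDDRRDR INVALID (collision), skipped
Fold 3: move[3]->U => DRUUDRRDR INVALID (collision), skipped
Fold 4: move[2]->R => DRRRDRRDR VALID
Fold 5: move[2]->L => DRLRDRRDR INVALID (collision), skipped

Answer: VXXVX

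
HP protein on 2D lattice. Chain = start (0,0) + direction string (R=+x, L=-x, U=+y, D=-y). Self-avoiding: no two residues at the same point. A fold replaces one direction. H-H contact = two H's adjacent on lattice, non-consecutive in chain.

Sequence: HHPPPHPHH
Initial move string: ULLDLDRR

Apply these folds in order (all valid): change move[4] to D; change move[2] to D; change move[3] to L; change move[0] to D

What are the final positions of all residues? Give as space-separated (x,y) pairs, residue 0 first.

Initial moves: ULLDLDRR
Fold: move[4]->D => ULLDDDRR (positions: [(0, 0), (0, 1), (-1, 1), (-2, 1), (-2, 0), (-2, -1), (-2, -2), (-1, -2), (0, -2)])
Fold: move[2]->D => ULDDDDRR (positions: [(0, 0), (0, 1), (-1, 1), (-1, 0), (-1, -1), (-1, -2), (-1, -3), (0, -3), (1, -3)])
Fold: move[3]->L => ULDLDDRR (positions: [(0, 0), (0, 1), (-1, 1), (-1, 0), (-2, 0), (-2, -1), (-2, -2), (-1, -2), (0, -2)])
Fold: move[0]->D => DLDLDDRR (positions: [(0, 0), (0, -1), (-1, -1), (-1, -2), (-2, -2), (-2, -3), (-2, -4), (-1, -4), (0, -4)])

Answer: (0,0) (0,-1) (-1,-1) (-1,-2) (-2,-2) (-2,-3) (-2,-4) (-1,-4) (0,-4)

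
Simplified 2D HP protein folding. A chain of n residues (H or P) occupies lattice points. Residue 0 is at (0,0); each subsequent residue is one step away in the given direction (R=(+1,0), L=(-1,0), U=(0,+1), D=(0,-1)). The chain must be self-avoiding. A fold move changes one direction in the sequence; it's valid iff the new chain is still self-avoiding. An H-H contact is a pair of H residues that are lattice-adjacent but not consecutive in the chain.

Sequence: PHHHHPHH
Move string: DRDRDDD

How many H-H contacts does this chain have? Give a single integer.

Answer: 0

Derivation:
Positions: [(0, 0), (0, -1), (1, -1), (1, -2), (2, -2), (2, -3), (2, -4), (2, -5)]
No H-H contacts found.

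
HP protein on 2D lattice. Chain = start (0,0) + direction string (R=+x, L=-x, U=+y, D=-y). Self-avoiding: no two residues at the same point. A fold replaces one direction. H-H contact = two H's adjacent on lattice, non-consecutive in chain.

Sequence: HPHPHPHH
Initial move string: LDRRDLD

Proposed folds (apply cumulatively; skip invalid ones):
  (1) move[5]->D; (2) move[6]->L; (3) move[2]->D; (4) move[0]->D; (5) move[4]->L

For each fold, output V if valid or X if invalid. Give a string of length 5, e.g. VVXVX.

Initial: LDRRDLD -> [(0, 0), (-1, 0), (-1, -1), (0, -1), (1, -1), (1, -2), (0, -2), (0, -3)]
Fold 1: move[5]->D => LDRRDDD VALID
Fold 2: move[6]->L => LDRRDDL VALID
Fold 3: move[2]->D => LDDRDDL VALID
Fold 4: move[0]->D => DDDRDDL VALID
Fold 5: move[4]->L => DDDRLDL INVALID (collision), skipped

Answer: VVVVX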